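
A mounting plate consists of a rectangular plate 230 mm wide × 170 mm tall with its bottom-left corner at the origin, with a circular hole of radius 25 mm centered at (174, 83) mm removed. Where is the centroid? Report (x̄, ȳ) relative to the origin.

x̄ = 111.88 mm, ȳ = 85.11 mm

plate: A = 230 × 170 = 39100.00, centroid at (115.00, 85.00).
hole: A = −π·25² = -1963.50, centroid at (174.00, 83.00).
ΣA = 37136.50 mm², ΣAx̄ = 4154851.80 mm³, ΣAȳ = 3160529.88 mm³.
x̄ = 4154851.80/37136.50 = 111.88 mm; ȳ = 3160529.88/37136.50 = 85.11 mm.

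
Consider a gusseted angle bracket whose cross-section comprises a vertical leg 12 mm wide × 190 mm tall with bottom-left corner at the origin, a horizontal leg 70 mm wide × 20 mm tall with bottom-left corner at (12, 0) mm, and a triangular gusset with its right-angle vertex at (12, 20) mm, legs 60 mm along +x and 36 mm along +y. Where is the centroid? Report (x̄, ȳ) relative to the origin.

x̄ = 23.96 mm, ȳ = 55.71 mm

Part | A | x̄ᵢ | ȳᵢ | A·x̄ᵢ | A·ȳᵢ
vertical leg | 2280.00 | 6.00 | 95.00 | 13680.00 | 216600.00
horizontal leg | 1400.00 | 47.00 | 10.00 | 65800.00 | 14000.00
gusset | 1080.00 | 32.00 | 32.00 | 34560.00 | 34560.00
Σ | 4760.00 |  |  | 114040.00 | 265160.00
x̄ = 114040.00 / 4760.00 = 23.96 mm
ȳ = 265160.00 / 4760.00 = 55.71 mm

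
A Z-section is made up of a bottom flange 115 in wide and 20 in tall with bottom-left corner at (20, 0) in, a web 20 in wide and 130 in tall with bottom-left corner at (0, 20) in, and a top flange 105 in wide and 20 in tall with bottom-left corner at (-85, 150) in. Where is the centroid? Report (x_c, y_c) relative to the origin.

bottom flange: A = 115 × 20 = 2300.00, centroid at (77.50, 10.00).
web: A = 20 × 130 = 2600.00, centroid at (10.00, 85.00).
top flange: A = 105 × 20 = 2100.00, centroid at (-32.50, 160.00).
ΣA = 7000.00 in², ΣAx_c = 136000.00 in³, ΣAy_c = 580000.00 in³.
x_c = 136000.00/7000.00 = 19.43 in; y_c = 580000.00/7000.00 = 82.86 in.

x_c = 19.43 in, y_c = 82.86 in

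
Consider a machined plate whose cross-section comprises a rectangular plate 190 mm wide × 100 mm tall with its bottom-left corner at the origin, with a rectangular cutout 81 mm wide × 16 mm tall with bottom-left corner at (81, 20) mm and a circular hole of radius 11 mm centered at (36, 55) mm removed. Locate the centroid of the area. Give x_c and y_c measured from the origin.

x_c = 94.31 mm, y_c = 51.54 mm

Part | A | x̄ᵢ | ȳᵢ | A·x̄ᵢ | A·ȳᵢ
plate | 19000.00 | 95.00 | 50.00 | 1805000.00 | 950000.00
hole 1 | -1296.00 | 121.50 | 28.00 | -157464.00 | -36288.00
hole 2 | -380.13 | 36.00 | 55.00 | -13684.78 | -20907.30
Σ | 17323.87 |  |  | 1633851.22 | 892804.70
x_c = 1633851.22 / 17323.87 = 94.31 mm
y_c = 892804.70 / 17323.87 = 51.54 mm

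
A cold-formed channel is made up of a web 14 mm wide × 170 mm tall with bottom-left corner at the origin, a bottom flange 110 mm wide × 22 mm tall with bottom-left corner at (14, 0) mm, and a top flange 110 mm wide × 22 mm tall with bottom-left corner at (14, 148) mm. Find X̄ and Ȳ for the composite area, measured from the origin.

X̄ = 48.56 mm, Ȳ = 85.00 mm

web: A = 14 × 170 = 2380.00, centroid at (7.00, 85.00).
bottom flange: A = 110 × 22 = 2420.00, centroid at (69.00, 11.00).
top flange: A = 110 × 22 = 2420.00, centroid at (69.00, 159.00).
ΣA = 7220.00 mm², ΣAX̄ = 350620.00 mm³, ΣAȲ = 613700.00 mm³.
X̄ = 350620.00/7220.00 = 48.56 mm; Ȳ = 613700.00/7220.00 = 85.00 mm.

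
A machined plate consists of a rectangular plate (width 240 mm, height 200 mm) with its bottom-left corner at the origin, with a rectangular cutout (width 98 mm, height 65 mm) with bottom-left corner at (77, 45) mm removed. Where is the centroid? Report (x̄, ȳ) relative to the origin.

x̄ = 119.08 mm, ȳ = 103.44 mm

plate: A = 240 × 200 = 48000.00, centroid at (120.00, 100.00).
hole: A = −(98 × 65) = -6370.00, centroid at (126.00, 77.50).
ΣA = 41630.00 mm², ΣAx̄ = 4957380.00 mm³, ΣAȳ = 4306325.00 mm³.
x̄ = 4957380.00/41630.00 = 119.08 mm; ȳ = 4306325.00/41630.00 = 103.44 mm.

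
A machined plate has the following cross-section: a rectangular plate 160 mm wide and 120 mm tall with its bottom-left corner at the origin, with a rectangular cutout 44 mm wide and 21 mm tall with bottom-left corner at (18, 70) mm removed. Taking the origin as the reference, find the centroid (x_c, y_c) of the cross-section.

x_c = 82.02 mm, y_c = 58.96 mm

Part | A | x̄ᵢ | ȳᵢ | A·x̄ᵢ | A·ȳᵢ
plate | 19200.00 | 80.00 | 60.00 | 1536000.00 | 1152000.00
hole | -924.00 | 40.00 | 80.50 | -36960.00 | -74382.00
Σ | 18276.00 |  |  | 1499040.00 | 1077618.00
x_c = 1499040.00 / 18276.00 = 82.02 mm
y_c = 1077618.00 / 18276.00 = 58.96 mm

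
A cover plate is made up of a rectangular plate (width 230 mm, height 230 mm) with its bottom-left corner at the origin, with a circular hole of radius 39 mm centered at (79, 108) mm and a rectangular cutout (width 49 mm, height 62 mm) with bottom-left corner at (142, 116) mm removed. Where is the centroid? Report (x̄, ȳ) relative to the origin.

x̄ = 115.35 mm, ȳ = 113.59 mm

Part | A | x̄ᵢ | ȳᵢ | A·x̄ᵢ | A·ȳᵢ
plate | 52900.00 | 115.00 | 115.00 | 6083500.00 | 6083500.00
hole 1 | -4778.36 | 79.00 | 108.00 | -377490.63 | -516063.14
hole 2 | -3038.00 | 166.50 | 147.00 | -505827.00 | -446586.00
Σ | 45083.64 |  |  | 5200182.37 | 5120850.86
x̄ = 5200182.37 / 45083.64 = 115.35 mm
ȳ = 5120850.86 / 45083.64 = 113.59 mm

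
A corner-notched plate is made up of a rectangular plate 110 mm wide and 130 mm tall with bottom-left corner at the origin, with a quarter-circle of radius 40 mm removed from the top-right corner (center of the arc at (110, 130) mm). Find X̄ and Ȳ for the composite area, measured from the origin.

plate: A = 110 × 130 = 14300.00, centroid at (55.00, 65.00).
removed quarter-circle: A = −¼π·40² = -1256.64, centroid at (93.02, 113.02).
ΣA = 13043.36 mm², ΣAX̄ = 669603.26 mm³, ΣAȲ = 787470.52 mm³.
X̄ = 669603.26/13043.36 = 51.34 mm; Ȳ = 787470.52/13043.36 = 60.37 mm.

X̄ = 51.34 mm, Ȳ = 60.37 mm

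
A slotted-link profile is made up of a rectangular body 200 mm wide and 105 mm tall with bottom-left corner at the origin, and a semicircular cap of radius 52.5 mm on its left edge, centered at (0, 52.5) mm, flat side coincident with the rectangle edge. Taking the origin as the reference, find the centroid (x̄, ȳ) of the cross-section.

x̄ = 79.10 mm, ȳ = 52.50 mm

Part | A | x̄ᵢ | ȳᵢ | A·x̄ᵢ | A·ȳᵢ
rectangular body | 21000.00 | 100.00 | 52.50 | 2100000.00 | 1102500.00
semicircular end | 4329.51 | -22.28 | 52.50 | -96468.75 | 227299.14
Σ | 25329.51 |  |  | 2003531.25 | 1329799.14
x̄ = 2003531.25 / 25329.51 = 79.10 mm
ȳ = 1329799.14 / 25329.51 = 52.50 mm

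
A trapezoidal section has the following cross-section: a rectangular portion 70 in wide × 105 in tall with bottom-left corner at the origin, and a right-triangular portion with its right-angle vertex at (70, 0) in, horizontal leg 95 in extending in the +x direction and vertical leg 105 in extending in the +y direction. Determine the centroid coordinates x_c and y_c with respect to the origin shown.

rectangular portion: A = 70 × 105 = 7350.00, centroid at (35.00, 52.50).
triangular portion: A = ½·95·105 = 4987.50, centroid at (101.67, 35.00).
ΣA = 12337.50 in²
ΣAx_c = (7350.00)(35.00) + (4987.50)(101.67) = 764312.50 in³
ΣAy_c = (7350.00)(52.50) + (4987.50)(35.00) = 560437.50 in³
x_c = 764312.50 / 12337.50 = 61.95 in
y_c = 560437.50 / 12337.50 = 45.43 in

x_c = 61.95 in, y_c = 45.43 in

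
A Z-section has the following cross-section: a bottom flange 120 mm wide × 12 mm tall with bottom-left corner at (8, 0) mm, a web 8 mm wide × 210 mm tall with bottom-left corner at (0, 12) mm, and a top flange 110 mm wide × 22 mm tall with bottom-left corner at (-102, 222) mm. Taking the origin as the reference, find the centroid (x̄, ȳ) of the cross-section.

x̄ = -1.64 mm, ȳ = 138.82 mm

bottom flange: A = 120 × 12 = 1440.00, centroid at (68.00, 6.00).
web: A = 8 × 210 = 1680.00, centroid at (4.00, 117.00).
top flange: A = 110 × 22 = 2420.00, centroid at (-47.00, 233.00).
ΣA = 5540.00 mm², ΣAx̄ = -9100.00 mm³, ΣAȳ = 769060.00 mm³.
x̄ = -9100.00/5540.00 = -1.64 mm; ȳ = 769060.00/5540.00 = 138.82 mm.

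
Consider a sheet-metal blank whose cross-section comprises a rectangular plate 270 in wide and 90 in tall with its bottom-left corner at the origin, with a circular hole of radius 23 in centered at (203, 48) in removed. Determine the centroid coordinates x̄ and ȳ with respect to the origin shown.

x̄ = 130.01 in, ȳ = 44.78 in

Part | A | x̄ᵢ | ȳᵢ | A·x̄ᵢ | A·ȳᵢ
plate | 24300.00 | 135.00 | 45.00 | 3280500.00 | 1093500.00
hole | -1661.90 | 203.00 | 48.00 | -337366.21 | -79771.32
Σ | 22638.10 |  |  | 2943133.79 | 1013728.68
x̄ = 2943133.79 / 22638.10 = 130.01 in
ȳ = 1013728.68 / 22638.10 = 44.78 in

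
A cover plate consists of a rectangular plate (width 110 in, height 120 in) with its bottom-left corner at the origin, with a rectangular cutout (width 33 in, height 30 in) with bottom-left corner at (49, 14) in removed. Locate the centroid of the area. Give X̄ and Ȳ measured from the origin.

X̄ = 54.15 in, Ȳ = 62.51 in

Part | A | x̄ᵢ | ȳᵢ | A·x̄ᵢ | A·ȳᵢ
plate | 13200.00 | 55.00 | 60.00 | 726000.00 | 792000.00
hole | -990.00 | 65.50 | 29.00 | -64845.00 | -28710.00
Σ | 12210.00 |  |  | 661155.00 | 763290.00
X̄ = 661155.00 / 12210.00 = 54.15 in
Ȳ = 763290.00 / 12210.00 = 62.51 in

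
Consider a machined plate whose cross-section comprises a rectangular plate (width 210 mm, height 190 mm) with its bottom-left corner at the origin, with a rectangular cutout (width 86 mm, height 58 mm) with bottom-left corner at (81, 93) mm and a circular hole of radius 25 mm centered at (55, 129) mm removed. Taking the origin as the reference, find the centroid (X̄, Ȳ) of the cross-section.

X̄ = 105.10 mm, Ȳ = 88.89 mm

Part | A | x̄ᵢ | ȳᵢ | A·x̄ᵢ | A·ȳᵢ
plate | 39900.00 | 105.00 | 95.00 | 4189500.00 | 3790500.00
hole 1 | -4988.00 | 124.00 | 122.00 | -618512.00 | -608536.00
hole 2 | -1963.50 | 55.00 | 129.00 | -107992.25 | -253290.91
Σ | 32948.50 |  |  | 3462995.75 | 2928673.09
X̄ = 3462995.75 / 32948.50 = 105.10 mm
Ȳ = 2928673.09 / 32948.50 = 88.89 mm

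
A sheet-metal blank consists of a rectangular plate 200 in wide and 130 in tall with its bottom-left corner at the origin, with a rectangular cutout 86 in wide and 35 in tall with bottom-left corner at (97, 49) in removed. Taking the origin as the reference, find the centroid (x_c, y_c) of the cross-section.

Part | A | x̄ᵢ | ȳᵢ | A·x̄ᵢ | A·ȳᵢ
plate | 26000.00 | 100.00 | 65.00 | 2600000.00 | 1690000.00
hole | -3010.00 | 140.00 | 66.50 | -421400.00 | -200165.00
Σ | 22990.00 |  |  | 2178600.00 | 1489835.00
x_c = 2178600.00 / 22990.00 = 94.76 in
y_c = 1489835.00 / 22990.00 = 64.80 in

x_c = 94.76 in, y_c = 64.80 in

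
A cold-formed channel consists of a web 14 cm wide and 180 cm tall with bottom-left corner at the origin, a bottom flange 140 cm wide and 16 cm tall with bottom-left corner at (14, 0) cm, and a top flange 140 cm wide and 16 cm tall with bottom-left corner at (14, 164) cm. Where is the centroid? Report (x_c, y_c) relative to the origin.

Part | A | x̄ᵢ | ȳᵢ | A·x̄ᵢ | A·ȳᵢ
web | 2520.00 | 7.00 | 90.00 | 17640.00 | 226800.00
bottom flange | 2240.00 | 84.00 | 8.00 | 188160.00 | 17920.00
top flange | 2240.00 | 84.00 | 172.00 | 188160.00 | 385280.00
Σ | 7000.00 |  |  | 393960.00 | 630000.00
x_c = 393960.00 / 7000.00 = 56.28 cm
y_c = 630000.00 / 7000.00 = 90.00 cm

x_c = 56.28 cm, y_c = 90.00 cm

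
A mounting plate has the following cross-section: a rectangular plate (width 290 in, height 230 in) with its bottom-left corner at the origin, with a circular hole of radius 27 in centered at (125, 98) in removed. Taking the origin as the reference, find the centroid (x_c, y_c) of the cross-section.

x_c = 145.71 in, y_c = 115.60 in

plate: A = 290 × 230 = 66700.00, centroid at (145.00, 115.00).
hole: A = −π·27² = -2290.22, centroid at (125.00, 98.00).
ΣA = 64409.78 in², ΣAx_c = 9385222.37 in³, ΣAy_c = 7446058.34 in³.
x_c = 9385222.37/64409.78 = 145.71 in; y_c = 7446058.34/64409.78 = 115.60 in.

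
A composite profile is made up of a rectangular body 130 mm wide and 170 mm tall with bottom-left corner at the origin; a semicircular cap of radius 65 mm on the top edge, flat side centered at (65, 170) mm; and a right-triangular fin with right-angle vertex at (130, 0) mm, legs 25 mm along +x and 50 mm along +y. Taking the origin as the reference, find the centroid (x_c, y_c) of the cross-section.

x_c = 66.56 mm, y_c = 108.99 mm

rectangular body: A = 130 × 170 = 22100.00, centroid at (65.00, 85.00).
semicircular top: A = ½π·65² = 6636.61, centroid at (65.00, 197.59).
triangular fin: A = ½·25·50 = 625.00, centroid at (138.33, 16.67).
ΣA = 29361.61 mm², ΣAx_c = 1954338.27 mm³, ΣAy_c = 3200224.46 mm³.
x_c = 1954338.27/29361.61 = 66.56 mm; y_c = 3200224.46/29361.61 = 108.99 mm.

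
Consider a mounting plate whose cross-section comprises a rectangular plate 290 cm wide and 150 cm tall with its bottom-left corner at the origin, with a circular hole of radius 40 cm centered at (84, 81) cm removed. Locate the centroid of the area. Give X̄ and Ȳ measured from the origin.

X̄ = 152.97 cm, Ȳ = 74.22 cm

plate: A = 290 × 150 = 43500.00, centroid at (145.00, 75.00).
hole: A = −π·40² = -5026.55, centroid at (84.00, 81.00).
ΣA = 38473.45 cm²
ΣAX̄ = (43500.00)(145.00) + (-5026.55)(84.00) = 5885269.95 cm³
ΣAȲ = (43500.00)(75.00) + (-5026.55)(81.00) = 2855349.59 cm³
X̄ = 5885269.95 / 38473.45 = 152.97 cm
Ȳ = 2855349.59 / 38473.45 = 74.22 cm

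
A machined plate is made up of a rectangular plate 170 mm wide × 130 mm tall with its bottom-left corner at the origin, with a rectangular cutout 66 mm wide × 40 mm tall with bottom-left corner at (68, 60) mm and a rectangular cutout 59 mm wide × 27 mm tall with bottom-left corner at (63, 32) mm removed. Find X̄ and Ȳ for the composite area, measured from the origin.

X̄ = 81.97 mm, Ȳ = 64.52 mm

Part | A | x̄ᵢ | ȳᵢ | A·x̄ᵢ | A·ȳᵢ
plate | 22100.00 | 85.00 | 65.00 | 1878500.00 | 1436500.00
hole 1 | -2640.00 | 101.00 | 80.00 | -266640.00 | -211200.00
hole 2 | -1593.00 | 92.50 | 45.50 | -147352.50 | -72481.50
Σ | 17867.00 |  |  | 1464507.50 | 1152818.50
X̄ = 1464507.50 / 17867.00 = 81.97 mm
Ȳ = 1152818.50 / 17867.00 = 64.52 mm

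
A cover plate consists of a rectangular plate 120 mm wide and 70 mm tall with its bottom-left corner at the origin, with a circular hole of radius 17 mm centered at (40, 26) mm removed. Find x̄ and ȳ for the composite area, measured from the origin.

Part | A | x̄ᵢ | ȳᵢ | A·x̄ᵢ | A·ȳᵢ
plate | 8400.00 | 60.00 | 35.00 | 504000.00 | 294000.00
hole | -907.92 | 40.00 | 26.00 | -36316.81 | -23605.93
Σ | 7492.08 |  |  | 467683.19 | 270394.07
x̄ = 467683.19 / 7492.08 = 62.42 mm
ȳ = 270394.07 / 7492.08 = 36.09 mm

x̄ = 62.42 mm, ȳ = 36.09 mm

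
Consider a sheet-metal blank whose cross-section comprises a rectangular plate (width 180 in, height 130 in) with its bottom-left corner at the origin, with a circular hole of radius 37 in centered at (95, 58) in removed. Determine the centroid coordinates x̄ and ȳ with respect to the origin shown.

plate: A = 180 × 130 = 23400.00, centroid at (90.00, 65.00).
hole: A = −π·37² = -4300.84, centroid at (95.00, 58.00).
ΣA = 19099.16 in²
ΣAx̄ = (23400.00)(90.00) + (-4300.84)(95.00) = 1697420.17 in³
ΣAȳ = (23400.00)(65.00) + (-4300.84)(58.00) = 1271551.26 in³
x̄ = 1697420.17 / 19099.16 = 88.87 in
ȳ = 1271551.26 / 19099.16 = 66.58 in

x̄ = 88.87 in, ȳ = 66.58 in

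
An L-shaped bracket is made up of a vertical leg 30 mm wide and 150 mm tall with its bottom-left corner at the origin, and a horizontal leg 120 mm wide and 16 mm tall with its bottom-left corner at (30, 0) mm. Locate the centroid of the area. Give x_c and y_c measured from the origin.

x_c = 37.43 mm, y_c = 54.96 mm

Part | A | x̄ᵢ | ȳᵢ | A·x̄ᵢ | A·ȳᵢ
vertical leg | 4500.00 | 15.00 | 75.00 | 67500.00 | 337500.00
horizontal leg | 1920.00 | 90.00 | 8.00 | 172800.00 | 15360.00
Σ | 6420.00 |  |  | 240300.00 | 352860.00
x_c = 240300.00 / 6420.00 = 37.43 mm
y_c = 352860.00 / 6420.00 = 54.96 mm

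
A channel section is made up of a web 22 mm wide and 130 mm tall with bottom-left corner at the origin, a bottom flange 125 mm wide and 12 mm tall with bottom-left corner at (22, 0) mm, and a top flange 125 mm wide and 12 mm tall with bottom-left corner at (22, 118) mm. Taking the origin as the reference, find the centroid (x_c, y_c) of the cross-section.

x_c = 48.63 mm, y_c = 65.00 mm

web: A = 22 × 130 = 2860.00, centroid at (11.00, 65.00).
bottom flange: A = 125 × 12 = 1500.00, centroid at (84.50, 6.00).
top flange: A = 125 × 12 = 1500.00, centroid at (84.50, 124.00).
ΣA = 5860.00 mm², ΣAx_c = 284960.00 mm³, ΣAy_c = 380900.00 mm³.
x_c = 284960.00/5860.00 = 48.63 mm; y_c = 380900.00/5860.00 = 65.00 mm.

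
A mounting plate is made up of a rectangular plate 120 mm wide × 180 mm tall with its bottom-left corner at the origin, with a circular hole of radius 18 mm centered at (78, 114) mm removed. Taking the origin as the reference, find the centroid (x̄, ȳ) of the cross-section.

plate: A = 120 × 180 = 21600.00, centroid at (60.00, 90.00).
hole: A = −π·18² = -1017.88, centroid at (78.00, 114.00).
ΣA = 20582.12 mm², ΣAx̄ = 1216605.67 mm³, ΣAȳ = 1827962.13 mm³.
x̄ = 1216605.67/20582.12 = 59.11 mm; ȳ = 1827962.13/20582.12 = 88.81 mm.

x̄ = 59.11 mm, ȳ = 88.81 mm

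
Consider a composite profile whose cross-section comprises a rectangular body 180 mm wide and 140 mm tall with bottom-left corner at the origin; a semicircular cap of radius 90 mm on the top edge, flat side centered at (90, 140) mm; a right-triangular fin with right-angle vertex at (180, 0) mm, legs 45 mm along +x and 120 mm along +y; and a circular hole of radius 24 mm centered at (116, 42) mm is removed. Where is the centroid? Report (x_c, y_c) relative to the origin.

rectangular body: A = 180 × 140 = 25200.00, centroid at (90.00, 70.00).
semicircular top: A = ½π·90² = 12723.45, centroid at (90.00, 178.20).
triangular fin: A = ½·45·120 = 2700.00, centroid at (195.00, 40.00).
hole: A = −π·24² = -1809.56, centroid at (116.00, 42.00).
ΣA = 38813.89 mm², ΣAx_c = 3729701.87 mm³, ΣAy_c = 4063281.63 mm³.
x_c = 3729701.87/38813.89 = 96.09 mm; y_c = 4063281.63/38813.89 = 104.69 mm.

x_c = 96.09 mm, y_c = 104.69 mm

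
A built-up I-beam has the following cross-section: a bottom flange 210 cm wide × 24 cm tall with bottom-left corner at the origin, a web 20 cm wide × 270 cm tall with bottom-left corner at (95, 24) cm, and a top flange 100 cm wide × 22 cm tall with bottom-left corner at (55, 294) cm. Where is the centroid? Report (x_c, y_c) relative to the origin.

bottom flange: A = 210 × 24 = 5040.00, centroid at (105.00, 12.00).
web: A = 20 × 270 = 5400.00, centroid at (105.00, 159.00).
top flange: A = 100 × 22 = 2200.00, centroid at (105.00, 305.00).
ΣA = 12640.00 cm²
ΣAx_c = (5040.00)(105.00) + (5400.00)(105.00) + (2200.00)(105.00) = 1327200.00 cm³
ΣAy_c = (5040.00)(12.00) + (5400.00)(159.00) + (2200.00)(305.00) = 1590080.00 cm³
x_c = 1327200.00 / 12640.00 = 105.00 cm
y_c = 1590080.00 / 12640.00 = 125.80 cm

x_c = 105.00 cm, y_c = 125.80 cm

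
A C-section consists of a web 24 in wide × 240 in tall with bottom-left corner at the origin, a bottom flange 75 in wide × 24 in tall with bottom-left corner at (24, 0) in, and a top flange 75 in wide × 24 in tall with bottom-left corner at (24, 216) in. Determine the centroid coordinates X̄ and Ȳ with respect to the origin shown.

web: A = 24 × 240 = 5760.00, centroid at (12.00, 120.00).
bottom flange: A = 75 × 24 = 1800.00, centroid at (61.50, 12.00).
top flange: A = 75 × 24 = 1800.00, centroid at (61.50, 228.00).
ΣA = 9360.00 in²
ΣAX̄ = (5760.00)(12.00) + (1800.00)(61.50) + (1800.00)(61.50) = 290520.00 in³
ΣAȲ = (5760.00)(120.00) + (1800.00)(12.00) + (1800.00)(228.00) = 1123200.00 in³
X̄ = 290520.00 / 9360.00 = 31.04 in
Ȳ = 1123200.00 / 9360.00 = 120.00 in

X̄ = 31.04 in, Ȳ = 120.00 in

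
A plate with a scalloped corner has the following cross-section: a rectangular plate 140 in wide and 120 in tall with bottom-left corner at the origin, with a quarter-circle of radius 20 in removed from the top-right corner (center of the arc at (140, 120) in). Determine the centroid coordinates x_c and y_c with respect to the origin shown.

x_c = 68.83 in, y_c = 59.02 in

Part | A | x̄ᵢ | ȳᵢ | A·x̄ᵢ | A·ȳᵢ
plate | 16800.00 | 70.00 | 60.00 | 1176000.00 | 1008000.00
removed quarter-circle | -314.16 | 131.51 | 111.51 | -41315.63 | -35032.45
Σ | 16485.84 |  |  | 1134684.37 | 972967.55
x_c = 1134684.37 / 16485.84 = 68.83 in
y_c = 972967.55 / 16485.84 = 59.02 in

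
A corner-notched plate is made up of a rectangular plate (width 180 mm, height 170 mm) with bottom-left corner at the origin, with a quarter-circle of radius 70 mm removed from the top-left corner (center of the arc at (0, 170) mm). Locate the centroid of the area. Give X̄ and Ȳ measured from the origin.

X̄ = 98.67 mm, Ȳ = 77.05 mm

plate: A = 180 × 170 = 30600.00, centroid at (90.00, 85.00).
removed quarter-circle: A = −¼π·70² = -3848.45, centroid at (29.71, 140.29).
ΣA = 26751.55 mm²
ΣAX̄ = (30600.00)(90.00) + (-3848.45)(29.71) = 2639666.67 mm³
ΣAȲ = (30600.00)(85.00) + (-3848.45)(140.29) = 2061096.66 mm³
X̄ = 2639666.67 / 26751.55 = 98.67 mm
Ȳ = 2061096.66 / 26751.55 = 77.05 mm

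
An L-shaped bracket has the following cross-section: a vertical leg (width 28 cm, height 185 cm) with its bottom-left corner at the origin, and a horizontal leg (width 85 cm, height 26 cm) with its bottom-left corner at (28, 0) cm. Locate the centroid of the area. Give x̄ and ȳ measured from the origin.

x̄ = 30.90 cm, ȳ = 68.73 cm

Part | A | x̄ᵢ | ȳᵢ | A·x̄ᵢ | A·ȳᵢ
vertical leg | 5180.00 | 14.00 | 92.50 | 72520.00 | 479150.00
horizontal leg | 2210.00 | 70.50 | 13.00 | 155805.00 | 28730.00
Σ | 7390.00 |  |  | 228325.00 | 507880.00
x̄ = 228325.00 / 7390.00 = 30.90 cm
ȳ = 507880.00 / 7390.00 = 68.73 cm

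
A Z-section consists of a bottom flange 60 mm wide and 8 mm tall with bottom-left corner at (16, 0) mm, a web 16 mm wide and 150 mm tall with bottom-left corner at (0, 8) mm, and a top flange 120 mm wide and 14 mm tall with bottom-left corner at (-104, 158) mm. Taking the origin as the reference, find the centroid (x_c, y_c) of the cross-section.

x_c = -7.16 mm, y_c = 104.89 mm

bottom flange: A = 60 × 8 = 480.00, centroid at (46.00, 4.00).
web: A = 16 × 150 = 2400.00, centroid at (8.00, 83.00).
top flange: A = 120 × 14 = 1680.00, centroid at (-44.00, 165.00).
ΣA = 4560.00 mm², ΣAx_c = -32640.00 mm³, ΣAy_c = 478320.00 mm³.
x_c = -32640.00/4560.00 = -7.16 mm; y_c = 478320.00/4560.00 = 104.89 mm.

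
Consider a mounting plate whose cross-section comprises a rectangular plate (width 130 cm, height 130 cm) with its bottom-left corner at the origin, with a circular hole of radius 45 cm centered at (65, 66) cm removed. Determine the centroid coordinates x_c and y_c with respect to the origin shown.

x_c = 65.00 cm, y_c = 64.40 cm

Part | A | x̄ᵢ | ȳᵢ | A·x̄ᵢ | A·ȳᵢ
plate | 16900.00 | 65.00 | 65.00 | 1098500.00 | 1098500.00
hole | -6361.73 | 65.00 | 66.00 | -413512.13 | -419873.86
Σ | 10538.27 |  |  | 684987.87 | 678626.14
x_c = 684987.87 / 10538.27 = 65.00 cm
y_c = 678626.14 / 10538.27 = 64.40 cm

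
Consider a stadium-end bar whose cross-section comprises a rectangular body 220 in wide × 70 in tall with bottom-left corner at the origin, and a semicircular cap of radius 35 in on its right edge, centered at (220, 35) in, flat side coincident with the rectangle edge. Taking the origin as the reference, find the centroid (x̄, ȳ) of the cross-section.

x̄ = 123.87 in, ȳ = 35.00 in

rectangular body: A = 220 × 70 = 15400.00, centroid at (110.00, 35.00).
semicircular end: A = ½π·35² = 1924.23, centroid at (234.85, 35.00).
ΣA = 17324.23 in², ΣAx̄ = 2145912.94 in³, ΣAȳ = 606347.89 in³.
x̄ = 2145912.94/17324.23 = 123.87 in; ȳ = 606347.89/17324.23 = 35.00 in.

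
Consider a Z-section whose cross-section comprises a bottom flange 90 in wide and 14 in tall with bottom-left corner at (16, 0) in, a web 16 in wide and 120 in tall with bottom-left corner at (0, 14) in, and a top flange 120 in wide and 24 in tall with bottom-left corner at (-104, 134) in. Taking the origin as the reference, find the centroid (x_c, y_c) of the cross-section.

bottom flange: A = 90 × 14 = 1260.00, centroid at (61.00, 7.00).
web: A = 16 × 120 = 1920.00, centroid at (8.00, 74.00).
top flange: A = 120 × 24 = 2880.00, centroid at (-44.00, 146.00).
ΣA = 6060.00 in²
ΣAx_c = (1260.00)(61.00) + (1920.00)(8.00) + (2880.00)(-44.00) = -34500.00 in³
ΣAy_c = (1260.00)(7.00) + (1920.00)(74.00) + (2880.00)(146.00) = 571380.00 in³
x_c = -34500.00 / 6060.00 = -5.69 in
y_c = 571380.00 / 6060.00 = 94.29 in

x_c = -5.69 in, y_c = 94.29 in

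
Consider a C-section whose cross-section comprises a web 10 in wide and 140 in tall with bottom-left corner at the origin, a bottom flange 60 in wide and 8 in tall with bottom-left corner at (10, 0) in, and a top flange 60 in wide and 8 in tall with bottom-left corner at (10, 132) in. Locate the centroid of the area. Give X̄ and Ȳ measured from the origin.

web: A = 10 × 140 = 1400.00, centroid at (5.00, 70.00).
bottom flange: A = 60 × 8 = 480.00, centroid at (40.00, 4.00).
top flange: A = 60 × 8 = 480.00, centroid at (40.00, 136.00).
ΣA = 2360.00 in²
ΣAX̄ = (1400.00)(5.00) + (480.00)(40.00) + (480.00)(40.00) = 45400.00 in³
ΣAȲ = (1400.00)(70.00) + (480.00)(4.00) + (480.00)(136.00) = 165200.00 in³
X̄ = 45400.00 / 2360.00 = 19.24 in
Ȳ = 165200.00 / 2360.00 = 70.00 in

X̄ = 19.24 in, Ȳ = 70.00 in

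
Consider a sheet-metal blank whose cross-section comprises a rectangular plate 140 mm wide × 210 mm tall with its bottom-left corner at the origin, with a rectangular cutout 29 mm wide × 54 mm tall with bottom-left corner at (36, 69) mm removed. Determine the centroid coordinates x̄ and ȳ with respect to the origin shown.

x̄ = 71.10 mm, ȳ = 105.51 mm

plate: A = 140 × 210 = 29400.00, centroid at (70.00, 105.00).
hole: A = −(29 × 54) = -1566.00, centroid at (50.50, 96.00).
ΣA = 27834.00 mm²
ΣAx̄ = (29400.00)(70.00) + (-1566.00)(50.50) = 1978917.00 mm³
ΣAȳ = (29400.00)(105.00) + (-1566.00)(96.00) = 2936664.00 mm³
x̄ = 1978917.00 / 27834.00 = 71.10 mm
ȳ = 2936664.00 / 27834.00 = 105.51 mm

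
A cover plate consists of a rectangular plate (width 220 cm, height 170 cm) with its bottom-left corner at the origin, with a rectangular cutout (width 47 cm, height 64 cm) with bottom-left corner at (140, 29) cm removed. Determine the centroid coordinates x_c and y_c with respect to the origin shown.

Part | A | x̄ᵢ | ȳᵢ | A·x̄ᵢ | A·ȳᵢ
plate | 37400.00 | 110.00 | 85.00 | 4114000.00 | 3179000.00
hole | -3008.00 | 163.50 | 61.00 | -491808.00 | -183488.00
Σ | 34392.00 |  |  | 3622192.00 | 2995512.00
x_c = 3622192.00 / 34392.00 = 105.32 cm
y_c = 2995512.00 / 34392.00 = 87.10 cm

x_c = 105.32 cm, y_c = 87.10 cm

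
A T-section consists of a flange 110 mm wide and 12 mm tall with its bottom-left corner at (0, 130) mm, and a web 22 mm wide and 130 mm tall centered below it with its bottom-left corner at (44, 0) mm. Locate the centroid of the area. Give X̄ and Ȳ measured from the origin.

X̄ = 55.00 mm, Ȳ = 87.42 mm

Part | A | x̄ᵢ | ȳᵢ | A·x̄ᵢ | A·ȳᵢ
web | 2860.00 | 55.00 | 65.00 | 157300.00 | 185900.00
flange | 1320.00 | 55.00 | 136.00 | 72600.00 | 179520.00
Σ | 4180.00 |  |  | 229900.00 | 365420.00
X̄ = 229900.00 / 4180.00 = 55.00 mm
Ȳ = 365420.00 / 4180.00 = 87.42 mm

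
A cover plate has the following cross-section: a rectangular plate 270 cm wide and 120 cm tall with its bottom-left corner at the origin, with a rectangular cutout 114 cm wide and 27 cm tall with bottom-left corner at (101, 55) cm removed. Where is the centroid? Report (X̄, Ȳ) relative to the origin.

plate: A = 270 × 120 = 32400.00, centroid at (135.00, 60.00).
hole: A = −(114 × 27) = -3078.00, centroid at (158.00, 68.50).
ΣA = 29322.00 cm², ΣAX̄ = 3887676.00 cm³, ΣAȲ = 1733157.00 cm³.
X̄ = 3887676.00/29322.00 = 132.59 cm; Ȳ = 1733157.00/29322.00 = 59.11 cm.

X̄ = 132.59 cm, Ȳ = 59.11 cm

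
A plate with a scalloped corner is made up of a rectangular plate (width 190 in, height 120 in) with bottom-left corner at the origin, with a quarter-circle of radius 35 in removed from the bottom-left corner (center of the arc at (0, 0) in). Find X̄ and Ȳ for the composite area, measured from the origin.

plate: A = 190 × 120 = 22800.00, centroid at (95.00, 60.00).
removed quarter-circle: A = −¼π·35² = -962.11, centroid at (14.85, 14.85).
ΣA = 21837.89 in², ΣAX̄ = 2151708.33 in³, ΣAȲ = 1353708.33 in³.
X̄ = 2151708.33/21837.89 = 98.53 in; Ȳ = 1353708.33/21837.89 = 61.99 in.

X̄ = 98.53 in, Ȳ = 61.99 in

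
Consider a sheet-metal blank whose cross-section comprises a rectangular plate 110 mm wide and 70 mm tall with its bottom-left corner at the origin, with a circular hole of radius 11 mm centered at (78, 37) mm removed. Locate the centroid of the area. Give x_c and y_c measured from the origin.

plate: A = 110 × 70 = 7700.00, centroid at (55.00, 35.00).
hole: A = −π·11² = -380.13, centroid at (78.00, 37.00).
ΣA = 7319.87 mm², ΣAx_c = 393849.65 mm³, ΣAy_c = 255435.09 mm³.
x_c = 393849.65/7319.87 = 53.81 mm; y_c = 255435.09/7319.87 = 34.90 mm.

x_c = 53.81 mm, y_c = 34.90 mm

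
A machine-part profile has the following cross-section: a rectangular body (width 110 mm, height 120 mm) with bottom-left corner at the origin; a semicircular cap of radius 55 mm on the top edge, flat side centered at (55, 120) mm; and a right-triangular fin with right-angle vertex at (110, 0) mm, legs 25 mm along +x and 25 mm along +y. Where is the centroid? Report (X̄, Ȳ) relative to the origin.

Part | A | x̄ᵢ | ȳᵢ | A·x̄ᵢ | A·ȳᵢ
rectangular body | 13200.00 | 55.00 | 60.00 | 726000.00 | 792000.00
semicircular top | 4751.66 | 55.00 | 143.34 | 261341.24 | 681115.73
triangular fin | 312.50 | 118.33 | 8.33 | 36979.17 | 2604.17
Σ | 18264.16 |  |  | 1024320.41 | 1475719.90
X̄ = 1024320.41 / 18264.16 = 56.08 mm
Ȳ = 1475719.90 / 18264.16 = 80.80 mm

X̄ = 56.08 mm, Ȳ = 80.80 mm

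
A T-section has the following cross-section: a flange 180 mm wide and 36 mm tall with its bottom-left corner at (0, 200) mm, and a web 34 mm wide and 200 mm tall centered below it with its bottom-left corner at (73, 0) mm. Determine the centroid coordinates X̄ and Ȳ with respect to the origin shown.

Part | A | x̄ᵢ | ȳᵢ | A·x̄ᵢ | A·ȳᵢ
web | 6800.00 | 90.00 | 100.00 | 612000.00 | 680000.00
flange | 6480.00 | 90.00 | 218.00 | 583200.00 | 1412640.00
Σ | 13280.00 |  |  | 1195200.00 | 2092640.00
X̄ = 1195200.00 / 13280.00 = 90.00 mm
Ȳ = 2092640.00 / 13280.00 = 157.58 mm

X̄ = 90.00 mm, Ȳ = 157.58 mm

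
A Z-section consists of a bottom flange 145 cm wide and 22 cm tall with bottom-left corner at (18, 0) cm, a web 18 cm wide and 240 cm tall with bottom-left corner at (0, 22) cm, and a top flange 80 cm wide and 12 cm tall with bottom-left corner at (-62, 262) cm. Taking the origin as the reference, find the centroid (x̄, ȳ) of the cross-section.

x̄ = 36.18 cm, ȳ = 106.94 cm

bottom flange: A = 145 × 22 = 3190.00, centroid at (90.50, 11.00).
web: A = 18 × 240 = 4320.00, centroid at (9.00, 142.00).
top flange: A = 80 × 12 = 960.00, centroid at (-22.00, 268.00).
ΣA = 8470.00 cm², ΣAx̄ = 306455.00 cm³, ΣAȳ = 905810.00 cm³.
x̄ = 306455.00/8470.00 = 36.18 cm; ȳ = 905810.00/8470.00 = 106.94 cm.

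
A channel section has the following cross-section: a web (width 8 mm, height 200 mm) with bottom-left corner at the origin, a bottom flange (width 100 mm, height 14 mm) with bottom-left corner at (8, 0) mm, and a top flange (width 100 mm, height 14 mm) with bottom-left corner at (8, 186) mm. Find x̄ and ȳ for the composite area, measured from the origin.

web: A = 8 × 200 = 1600.00, centroid at (4.00, 100.00).
bottom flange: A = 100 × 14 = 1400.00, centroid at (58.00, 7.00).
top flange: A = 100 × 14 = 1400.00, centroid at (58.00, 193.00).
ΣA = 4400.00 mm²
ΣAx̄ = (1600.00)(4.00) + (1400.00)(58.00) + (1400.00)(58.00) = 168800.00 mm³
ΣAȳ = (1600.00)(100.00) + (1400.00)(7.00) + (1400.00)(193.00) = 440000.00 mm³
x̄ = 168800.00 / 4400.00 = 38.36 mm
ȳ = 440000.00 / 4400.00 = 100.00 mm

x̄ = 38.36 mm, ȳ = 100.00 mm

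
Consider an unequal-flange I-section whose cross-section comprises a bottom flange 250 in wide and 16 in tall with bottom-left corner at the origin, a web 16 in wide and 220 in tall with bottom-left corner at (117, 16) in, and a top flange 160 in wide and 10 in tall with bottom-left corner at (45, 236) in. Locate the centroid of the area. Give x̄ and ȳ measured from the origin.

bottom flange: A = 250 × 16 = 4000.00, centroid at (125.00, 8.00).
web: A = 16 × 220 = 3520.00, centroid at (125.00, 126.00).
top flange: A = 160 × 10 = 1600.00, centroid at (125.00, 241.00).
ΣA = 9120.00 in²
ΣAx̄ = (4000.00)(125.00) + (3520.00)(125.00) + (1600.00)(125.00) = 1140000.00 in³
ΣAȳ = (4000.00)(8.00) + (3520.00)(126.00) + (1600.00)(241.00) = 861120.00 in³
x̄ = 1140000.00 / 9120.00 = 125.00 in
ȳ = 861120.00 / 9120.00 = 94.42 in

x̄ = 125.00 in, ȳ = 94.42 in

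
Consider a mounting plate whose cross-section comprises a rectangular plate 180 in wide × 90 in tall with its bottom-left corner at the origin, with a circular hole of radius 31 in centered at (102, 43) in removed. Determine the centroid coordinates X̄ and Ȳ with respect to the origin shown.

X̄ = 87.25 in, Ȳ = 45.46 in

plate: A = 180 × 90 = 16200.00, centroid at (90.00, 45.00).
hole: A = −π·31² = -3019.07, centroid at (102.00, 43.00).
ΣA = 13180.93 in²
ΣAX̄ = (16200.00)(90.00) + (-3019.07)(102.00) = 1150054.80 in³
ΣAȲ = (16200.00)(45.00) + (-3019.07)(43.00) = 599179.97 in³
X̄ = 1150054.80 / 13180.93 = 87.25 in
Ȳ = 599179.97 / 13180.93 = 45.46 in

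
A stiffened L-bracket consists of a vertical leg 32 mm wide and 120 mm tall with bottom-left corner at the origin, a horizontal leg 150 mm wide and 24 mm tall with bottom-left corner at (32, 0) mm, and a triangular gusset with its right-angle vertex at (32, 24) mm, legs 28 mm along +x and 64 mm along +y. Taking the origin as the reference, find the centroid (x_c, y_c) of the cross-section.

x_c = 58.02 mm, y_c = 37.69 mm

Part | A | x̄ᵢ | ȳᵢ | A·x̄ᵢ | A·ȳᵢ
vertical leg | 3840.00 | 16.00 | 60.00 | 61440.00 | 230400.00
horizontal leg | 3600.00 | 107.00 | 12.00 | 385200.00 | 43200.00
gusset | 896.00 | 41.33 | 45.33 | 37034.67 | 40618.67
Σ | 8336.00 |  |  | 483674.67 | 314218.67
x_c = 483674.67 / 8336.00 = 58.02 mm
y_c = 314218.67 / 8336.00 = 37.69 mm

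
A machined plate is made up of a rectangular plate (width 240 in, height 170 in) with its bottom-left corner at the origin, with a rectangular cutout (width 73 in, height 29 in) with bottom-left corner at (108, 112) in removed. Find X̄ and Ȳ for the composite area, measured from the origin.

plate: A = 240 × 170 = 40800.00, centroid at (120.00, 85.00).
hole: A = −(73 × 29) = -2117.00, centroid at (144.50, 126.50).
ΣA = 38683.00 in², ΣAX̄ = 4590093.50 in³, ΣAȲ = 3200199.50 in³.
X̄ = 4590093.50/38683.00 = 118.66 in; Ȳ = 3200199.50/38683.00 = 82.73 in.

X̄ = 118.66 in, Ȳ = 82.73 in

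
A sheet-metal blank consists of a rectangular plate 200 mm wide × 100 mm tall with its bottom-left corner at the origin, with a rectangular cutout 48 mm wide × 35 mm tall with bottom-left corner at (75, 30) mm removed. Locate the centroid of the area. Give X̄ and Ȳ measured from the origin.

X̄ = 100.09 mm, Ȳ = 50.23 mm

Part | A | x̄ᵢ | ȳᵢ | A·x̄ᵢ | A·ȳᵢ
plate | 20000.00 | 100.00 | 50.00 | 2000000.00 | 1000000.00
hole | -1680.00 | 99.00 | 47.50 | -166320.00 | -79800.00
Σ | 18320.00 |  |  | 1833680.00 | 920200.00
X̄ = 1833680.00 / 18320.00 = 100.09 mm
Ȳ = 920200.00 / 18320.00 = 50.23 mm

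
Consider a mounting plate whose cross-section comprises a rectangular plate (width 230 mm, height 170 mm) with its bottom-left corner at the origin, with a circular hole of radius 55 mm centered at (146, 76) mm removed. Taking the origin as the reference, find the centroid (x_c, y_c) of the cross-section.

Part | A | x̄ᵢ | ȳᵢ | A·x̄ᵢ | A·ȳᵢ
plate | 39100.00 | 115.00 | 85.00 | 4496500.00 | 3323500.00
hole | -9503.32 | 146.00 | 76.00 | -1387484.40 | -722252.15
Σ | 29596.68 |  |  | 3109015.60 | 2601247.85
x_c = 3109015.60 / 29596.68 = 105.05 mm
y_c = 2601247.85 / 29596.68 = 87.89 mm

x_c = 105.05 mm, y_c = 87.89 mm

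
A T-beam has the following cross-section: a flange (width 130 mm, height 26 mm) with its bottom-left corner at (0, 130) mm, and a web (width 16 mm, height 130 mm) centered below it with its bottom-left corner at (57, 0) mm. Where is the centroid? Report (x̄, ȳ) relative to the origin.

web: A = 16 × 130 = 2080.00, centroid at (65.00, 65.00).
flange: A = 130 × 26 = 3380.00, centroid at (65.00, 143.00).
ΣA = 5460.00 mm²
ΣAx̄ = (2080.00)(65.00) + (3380.00)(65.00) = 354900.00 mm³
ΣAȳ = (2080.00)(65.00) + (3380.00)(143.00) = 618540.00 mm³
x̄ = 354900.00 / 5460.00 = 65.00 mm
ȳ = 618540.00 / 5460.00 = 113.29 mm

x̄ = 65.00 mm, ȳ = 113.29 mm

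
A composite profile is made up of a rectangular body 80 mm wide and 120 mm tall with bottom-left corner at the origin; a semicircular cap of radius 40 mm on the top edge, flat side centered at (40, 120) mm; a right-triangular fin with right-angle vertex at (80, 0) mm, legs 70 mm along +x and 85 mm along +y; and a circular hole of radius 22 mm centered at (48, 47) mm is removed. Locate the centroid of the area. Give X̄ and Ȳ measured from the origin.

rectangular body: A = 80 × 120 = 9600.00, centroid at (40.00, 60.00).
semicircular top: A = ½π·40² = 2513.27, centroid at (40.00, 136.98).
triangular fin: A = ½·70·85 = 2975.00, centroid at (103.33, 28.33).
hole: A = −π·22² = -1520.53, centroid at (48.00, 47.00).
ΣA = 13567.74 mm², ΣAX̄ = 718962.15 mm³, ΣAȲ = 933086.28 mm³.
X̄ = 718962.15/13567.74 = 52.99 mm; Ȳ = 933086.28/13567.74 = 68.77 mm.

X̄ = 52.99 mm, Ȳ = 68.77 mm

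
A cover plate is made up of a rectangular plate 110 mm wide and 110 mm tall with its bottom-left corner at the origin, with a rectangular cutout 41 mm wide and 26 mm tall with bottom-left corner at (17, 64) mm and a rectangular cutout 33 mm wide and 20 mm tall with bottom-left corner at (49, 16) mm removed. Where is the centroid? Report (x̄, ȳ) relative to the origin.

plate: A = 110 × 110 = 12100.00, centroid at (55.00, 55.00).
hole 1: A = −(41 × 26) = -1066.00, centroid at (37.50, 77.00).
hole 2: A = −(33 × 20) = -660.00, centroid at (65.50, 26.00).
ΣA = 10374.00 mm², ΣAx̄ = 582295.00 mm³, ΣAȳ = 566258.00 mm³.
x̄ = 582295.00/10374.00 = 56.13 mm; ȳ = 566258.00/10374.00 = 54.58 mm.

x̄ = 56.13 mm, ȳ = 54.58 mm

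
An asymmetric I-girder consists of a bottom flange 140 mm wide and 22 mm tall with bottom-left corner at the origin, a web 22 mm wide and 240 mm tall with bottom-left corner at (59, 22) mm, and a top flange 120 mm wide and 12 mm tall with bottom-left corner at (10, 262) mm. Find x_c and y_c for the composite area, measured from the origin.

x_c = 70.00 mm, y_c = 119.34 mm

Part | A | x̄ᵢ | ȳᵢ | A·x̄ᵢ | A·ȳᵢ
bottom flange | 3080.00 | 70.00 | 11.00 | 215600.00 | 33880.00
web | 5280.00 | 70.00 | 142.00 | 369600.00 | 749760.00
top flange | 1440.00 | 70.00 | 268.00 | 100800.00 | 385920.00
Σ | 9800.00 |  |  | 686000.00 | 1169560.00
x_c = 686000.00 / 9800.00 = 70.00 mm
y_c = 1169560.00 / 9800.00 = 119.34 mm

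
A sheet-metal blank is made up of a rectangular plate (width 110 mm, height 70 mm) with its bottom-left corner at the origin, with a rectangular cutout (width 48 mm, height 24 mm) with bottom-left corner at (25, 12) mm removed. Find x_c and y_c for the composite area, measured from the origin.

x_c = 56.06 mm, y_c = 36.94 mm

Part | A | x̄ᵢ | ȳᵢ | A·x̄ᵢ | A·ȳᵢ
plate | 7700.00 | 55.00 | 35.00 | 423500.00 | 269500.00
hole | -1152.00 | 49.00 | 24.00 | -56448.00 | -27648.00
Σ | 6548.00 |  |  | 367052.00 | 241852.00
x_c = 367052.00 / 6548.00 = 56.06 mm
y_c = 241852.00 / 6548.00 = 36.94 mm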